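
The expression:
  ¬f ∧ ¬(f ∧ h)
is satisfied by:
  {f: False}


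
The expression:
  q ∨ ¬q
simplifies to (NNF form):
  True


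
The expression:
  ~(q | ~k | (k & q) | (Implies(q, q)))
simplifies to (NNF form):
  False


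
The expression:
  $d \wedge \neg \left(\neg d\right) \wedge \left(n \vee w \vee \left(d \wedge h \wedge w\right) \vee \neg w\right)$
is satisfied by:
  {d: True}


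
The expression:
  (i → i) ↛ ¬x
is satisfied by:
  {x: True}


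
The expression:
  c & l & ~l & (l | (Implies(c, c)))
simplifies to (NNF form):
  False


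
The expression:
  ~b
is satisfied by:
  {b: False}


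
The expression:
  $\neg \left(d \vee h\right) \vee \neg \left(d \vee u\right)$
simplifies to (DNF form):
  $\left(\neg d \wedge \neg h\right) \vee \left(\neg d \wedge \neg u\right)$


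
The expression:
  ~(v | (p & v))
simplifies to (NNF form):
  ~v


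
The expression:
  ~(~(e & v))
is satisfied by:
  {e: True, v: True}


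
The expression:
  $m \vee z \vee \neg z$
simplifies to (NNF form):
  $\text{True}$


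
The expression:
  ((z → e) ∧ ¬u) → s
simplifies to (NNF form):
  s ∨ u ∨ (z ∧ ¬e)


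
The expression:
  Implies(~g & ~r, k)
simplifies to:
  g | k | r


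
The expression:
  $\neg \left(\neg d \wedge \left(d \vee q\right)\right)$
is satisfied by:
  {d: True, q: False}
  {q: False, d: False}
  {q: True, d: True}


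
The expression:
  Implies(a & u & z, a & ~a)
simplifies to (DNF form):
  ~a | ~u | ~z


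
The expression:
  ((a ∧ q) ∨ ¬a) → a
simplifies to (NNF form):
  a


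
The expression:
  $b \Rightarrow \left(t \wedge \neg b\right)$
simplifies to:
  $\neg b$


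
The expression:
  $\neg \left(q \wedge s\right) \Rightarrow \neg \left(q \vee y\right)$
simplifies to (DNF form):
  $\left(q \wedge s\right) \vee \left(\neg q \wedge \neg y\right)$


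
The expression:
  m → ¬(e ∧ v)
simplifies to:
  ¬e ∨ ¬m ∨ ¬v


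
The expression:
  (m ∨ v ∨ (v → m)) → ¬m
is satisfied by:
  {m: False}


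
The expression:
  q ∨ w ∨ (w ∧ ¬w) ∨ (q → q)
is always true.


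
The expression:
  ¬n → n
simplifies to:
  n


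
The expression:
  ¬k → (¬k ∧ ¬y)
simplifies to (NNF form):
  k ∨ ¬y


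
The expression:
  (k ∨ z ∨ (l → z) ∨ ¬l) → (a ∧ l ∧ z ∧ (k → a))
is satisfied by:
  {a: True, l: True, k: False, z: False}
  {l: True, a: False, k: False, z: False}
  {a: True, z: True, l: True, k: False}
  {a: True, z: True, k: True, l: True}


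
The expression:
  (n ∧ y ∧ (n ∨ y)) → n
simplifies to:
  True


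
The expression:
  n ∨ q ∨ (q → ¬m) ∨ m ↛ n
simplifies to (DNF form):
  True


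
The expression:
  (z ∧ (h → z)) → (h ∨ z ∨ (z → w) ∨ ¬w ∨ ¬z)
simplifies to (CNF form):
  True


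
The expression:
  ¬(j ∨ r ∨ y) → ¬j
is always true.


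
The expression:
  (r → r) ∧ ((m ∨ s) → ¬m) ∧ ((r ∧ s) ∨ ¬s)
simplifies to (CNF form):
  ¬m ∧ (r ∨ ¬s)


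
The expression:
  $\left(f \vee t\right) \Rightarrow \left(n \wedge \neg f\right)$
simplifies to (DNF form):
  $\left(n \wedge \neg f\right) \vee \left(\neg f \wedge \neg t\right)$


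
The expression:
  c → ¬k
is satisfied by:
  {k: False, c: False}
  {c: True, k: False}
  {k: True, c: False}


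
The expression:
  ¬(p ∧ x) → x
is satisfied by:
  {x: True}


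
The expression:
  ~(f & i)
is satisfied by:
  {i: False, f: False}
  {f: True, i: False}
  {i: True, f: False}


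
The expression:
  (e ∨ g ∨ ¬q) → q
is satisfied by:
  {q: True}


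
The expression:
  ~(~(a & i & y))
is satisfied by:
  {a: True, i: True, y: True}


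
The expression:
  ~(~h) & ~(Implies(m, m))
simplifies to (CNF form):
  False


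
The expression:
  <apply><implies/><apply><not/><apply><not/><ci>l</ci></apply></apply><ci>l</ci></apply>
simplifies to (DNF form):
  <true/>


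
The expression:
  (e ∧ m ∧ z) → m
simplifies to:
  True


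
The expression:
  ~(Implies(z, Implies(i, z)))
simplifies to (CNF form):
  False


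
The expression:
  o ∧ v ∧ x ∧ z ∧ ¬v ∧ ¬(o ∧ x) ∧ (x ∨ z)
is never true.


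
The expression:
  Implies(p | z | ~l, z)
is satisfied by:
  {z: True, l: True, p: False}
  {z: True, l: False, p: False}
  {z: True, p: True, l: True}
  {z: True, p: True, l: False}
  {l: True, p: False, z: False}


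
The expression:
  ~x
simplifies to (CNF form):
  ~x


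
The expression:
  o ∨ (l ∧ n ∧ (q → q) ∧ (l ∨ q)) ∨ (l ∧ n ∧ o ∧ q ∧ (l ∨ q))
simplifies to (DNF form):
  o ∨ (l ∧ n)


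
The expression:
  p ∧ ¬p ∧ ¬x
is never true.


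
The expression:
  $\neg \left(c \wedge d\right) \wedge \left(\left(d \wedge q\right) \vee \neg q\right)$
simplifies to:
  $\left(d \wedge \neg c\right) \vee \left(\neg d \wedge \neg q\right)$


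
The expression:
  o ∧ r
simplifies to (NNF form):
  o ∧ r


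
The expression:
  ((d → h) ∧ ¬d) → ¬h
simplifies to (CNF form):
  d ∨ ¬h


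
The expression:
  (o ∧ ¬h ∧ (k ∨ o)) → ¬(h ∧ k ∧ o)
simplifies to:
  True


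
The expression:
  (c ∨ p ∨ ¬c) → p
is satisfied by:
  {p: True}


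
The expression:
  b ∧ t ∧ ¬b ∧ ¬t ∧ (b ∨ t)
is never true.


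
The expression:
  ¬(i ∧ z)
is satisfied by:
  {z: False, i: False}
  {i: True, z: False}
  {z: True, i: False}


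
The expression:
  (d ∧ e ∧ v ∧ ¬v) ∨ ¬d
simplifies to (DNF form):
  ¬d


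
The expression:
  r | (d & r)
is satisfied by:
  {r: True}


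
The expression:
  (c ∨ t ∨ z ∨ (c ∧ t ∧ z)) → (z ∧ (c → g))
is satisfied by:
  {g: True, z: True, t: False, c: False}
  {z: True, g: False, t: False, c: False}
  {g: True, z: True, t: True, c: False}
  {z: True, t: True, g: False, c: False}
  {g: True, t: False, z: False, c: False}
  {g: False, t: False, z: False, c: False}
  {c: True, g: True, z: True, t: False}
  {c: True, g: True, z: True, t: True}


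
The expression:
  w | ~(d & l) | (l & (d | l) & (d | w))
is always true.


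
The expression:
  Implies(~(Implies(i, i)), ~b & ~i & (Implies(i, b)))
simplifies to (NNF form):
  True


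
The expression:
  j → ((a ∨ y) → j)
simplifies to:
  True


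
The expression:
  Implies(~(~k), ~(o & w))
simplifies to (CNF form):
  ~k | ~o | ~w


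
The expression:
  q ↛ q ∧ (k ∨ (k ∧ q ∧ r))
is never true.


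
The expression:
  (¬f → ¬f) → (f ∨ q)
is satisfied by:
  {q: True, f: True}
  {q: True, f: False}
  {f: True, q: False}


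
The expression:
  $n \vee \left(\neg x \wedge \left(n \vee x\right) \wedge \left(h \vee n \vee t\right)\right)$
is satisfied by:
  {n: True}


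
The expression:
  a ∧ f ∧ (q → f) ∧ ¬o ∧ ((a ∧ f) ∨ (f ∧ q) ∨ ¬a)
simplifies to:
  a ∧ f ∧ ¬o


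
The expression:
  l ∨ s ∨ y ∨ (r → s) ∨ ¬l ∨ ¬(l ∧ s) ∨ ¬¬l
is always true.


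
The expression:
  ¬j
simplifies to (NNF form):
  ¬j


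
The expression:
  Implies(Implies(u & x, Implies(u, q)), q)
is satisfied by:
  {q: True, u: True, x: True}
  {q: True, u: True, x: False}
  {q: True, x: True, u: False}
  {q: True, x: False, u: False}
  {u: True, x: True, q: False}


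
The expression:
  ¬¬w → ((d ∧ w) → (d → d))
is always true.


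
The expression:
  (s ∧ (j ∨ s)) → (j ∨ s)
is always true.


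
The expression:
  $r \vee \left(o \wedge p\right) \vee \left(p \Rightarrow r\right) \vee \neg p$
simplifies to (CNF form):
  $o \vee r \vee \neg p$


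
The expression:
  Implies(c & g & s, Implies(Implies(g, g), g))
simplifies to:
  True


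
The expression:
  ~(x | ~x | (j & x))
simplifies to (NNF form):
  False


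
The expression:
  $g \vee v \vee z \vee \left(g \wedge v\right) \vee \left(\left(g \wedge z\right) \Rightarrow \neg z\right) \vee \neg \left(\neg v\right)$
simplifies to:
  $\text{True}$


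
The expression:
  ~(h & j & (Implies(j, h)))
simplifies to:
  ~h | ~j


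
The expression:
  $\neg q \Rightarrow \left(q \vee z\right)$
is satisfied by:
  {q: True, z: True}
  {q: True, z: False}
  {z: True, q: False}


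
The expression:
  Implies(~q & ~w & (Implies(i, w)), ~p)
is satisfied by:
  {i: True, q: True, w: True, p: False}
  {i: True, q: True, p: False, w: False}
  {i: True, w: True, p: False, q: False}
  {i: True, p: False, w: False, q: False}
  {q: True, w: True, p: False, i: False}
  {q: True, p: False, w: False, i: False}
  {w: True, q: False, p: False, i: False}
  {q: False, p: False, w: False, i: False}
  {q: True, i: True, p: True, w: True}
  {q: True, i: True, p: True, w: False}
  {i: True, p: True, w: True, q: False}
  {i: True, p: True, q: False, w: False}
  {w: True, p: True, q: True, i: False}
  {p: True, q: True, i: False, w: False}
  {p: True, w: True, i: False, q: False}


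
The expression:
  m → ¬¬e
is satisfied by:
  {e: True, m: False}
  {m: False, e: False}
  {m: True, e: True}


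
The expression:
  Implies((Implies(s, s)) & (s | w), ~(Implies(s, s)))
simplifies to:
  ~s & ~w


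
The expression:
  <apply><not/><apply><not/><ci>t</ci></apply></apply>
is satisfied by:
  {t: True}


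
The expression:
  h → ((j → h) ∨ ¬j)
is always true.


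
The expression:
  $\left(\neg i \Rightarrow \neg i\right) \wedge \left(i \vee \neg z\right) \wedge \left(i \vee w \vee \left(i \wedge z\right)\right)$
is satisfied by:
  {i: True, w: True, z: False}
  {i: True, z: False, w: False}
  {i: True, w: True, z: True}
  {i: True, z: True, w: False}
  {w: True, z: False, i: False}


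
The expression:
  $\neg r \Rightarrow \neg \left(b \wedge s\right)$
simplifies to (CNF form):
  $r \vee \neg b \vee \neg s$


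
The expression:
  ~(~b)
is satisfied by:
  {b: True}


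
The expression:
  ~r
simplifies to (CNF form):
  ~r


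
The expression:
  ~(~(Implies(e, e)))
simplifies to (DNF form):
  True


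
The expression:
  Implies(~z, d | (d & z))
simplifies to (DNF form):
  d | z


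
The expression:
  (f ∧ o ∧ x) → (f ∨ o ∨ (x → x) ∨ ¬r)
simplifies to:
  True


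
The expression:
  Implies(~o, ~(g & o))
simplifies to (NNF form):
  True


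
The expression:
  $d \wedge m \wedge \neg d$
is never true.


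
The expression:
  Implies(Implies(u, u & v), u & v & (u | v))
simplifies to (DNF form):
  u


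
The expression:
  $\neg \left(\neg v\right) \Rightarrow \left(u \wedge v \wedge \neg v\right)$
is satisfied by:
  {v: False}


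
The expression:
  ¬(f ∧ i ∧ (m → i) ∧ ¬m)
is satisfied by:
  {m: True, i: False, f: False}
  {m: False, i: False, f: False}
  {f: True, m: True, i: False}
  {f: True, m: False, i: False}
  {i: True, m: True, f: False}
  {i: True, m: False, f: False}
  {i: True, f: True, m: True}


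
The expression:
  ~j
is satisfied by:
  {j: False}


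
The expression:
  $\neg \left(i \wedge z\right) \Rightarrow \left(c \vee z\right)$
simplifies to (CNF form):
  $c \vee z$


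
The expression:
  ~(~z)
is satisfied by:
  {z: True}


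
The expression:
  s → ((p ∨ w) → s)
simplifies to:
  True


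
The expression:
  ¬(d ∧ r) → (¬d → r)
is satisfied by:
  {r: True, d: True}
  {r: True, d: False}
  {d: True, r: False}


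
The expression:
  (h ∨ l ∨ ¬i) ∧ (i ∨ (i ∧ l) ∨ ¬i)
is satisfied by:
  {l: True, h: True, i: False}
  {l: True, h: False, i: False}
  {h: True, l: False, i: False}
  {l: False, h: False, i: False}
  {i: True, l: True, h: True}
  {i: True, l: True, h: False}
  {i: True, h: True, l: False}


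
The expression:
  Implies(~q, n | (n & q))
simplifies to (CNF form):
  n | q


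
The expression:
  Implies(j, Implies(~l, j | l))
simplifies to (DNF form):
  True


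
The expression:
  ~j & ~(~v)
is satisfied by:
  {v: True, j: False}


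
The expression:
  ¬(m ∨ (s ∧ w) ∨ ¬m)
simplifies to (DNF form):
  False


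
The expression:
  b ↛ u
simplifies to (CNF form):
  b ∧ ¬u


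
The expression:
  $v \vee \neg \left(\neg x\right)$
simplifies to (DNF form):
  $v \vee x$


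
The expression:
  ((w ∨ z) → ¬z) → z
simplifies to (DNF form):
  z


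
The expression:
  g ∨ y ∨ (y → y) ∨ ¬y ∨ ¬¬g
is always true.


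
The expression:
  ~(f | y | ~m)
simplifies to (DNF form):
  m & ~f & ~y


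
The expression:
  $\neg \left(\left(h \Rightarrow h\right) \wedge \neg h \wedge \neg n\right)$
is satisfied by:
  {n: True, h: True}
  {n: True, h: False}
  {h: True, n: False}


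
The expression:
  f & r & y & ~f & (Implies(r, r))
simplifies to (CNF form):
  False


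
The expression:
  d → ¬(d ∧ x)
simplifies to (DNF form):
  ¬d ∨ ¬x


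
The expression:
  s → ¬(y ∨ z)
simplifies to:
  (¬y ∧ ¬z) ∨ ¬s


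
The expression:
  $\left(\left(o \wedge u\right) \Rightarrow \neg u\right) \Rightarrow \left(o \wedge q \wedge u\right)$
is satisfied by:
  {u: True, o: True}


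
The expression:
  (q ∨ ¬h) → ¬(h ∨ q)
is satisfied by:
  {q: False}


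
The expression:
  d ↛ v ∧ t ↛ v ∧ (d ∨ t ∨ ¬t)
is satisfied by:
  {t: True, d: True, v: False}


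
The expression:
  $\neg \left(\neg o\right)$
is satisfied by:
  {o: True}


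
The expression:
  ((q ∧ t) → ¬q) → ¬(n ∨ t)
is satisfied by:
  {q: True, t: False, n: False}
  {t: False, n: False, q: False}
  {q: True, t: True, n: False}
  {n: True, q: True, t: True}


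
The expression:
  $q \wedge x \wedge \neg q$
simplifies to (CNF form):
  $\text{False}$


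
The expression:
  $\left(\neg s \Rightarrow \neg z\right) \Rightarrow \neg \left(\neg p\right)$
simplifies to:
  $p \vee \left(z \wedge \neg s\right)$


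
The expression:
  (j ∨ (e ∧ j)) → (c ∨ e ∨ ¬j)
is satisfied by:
  {c: True, e: True, j: False}
  {c: True, e: False, j: False}
  {e: True, c: False, j: False}
  {c: False, e: False, j: False}
  {j: True, c: True, e: True}
  {j: True, c: True, e: False}
  {j: True, e: True, c: False}


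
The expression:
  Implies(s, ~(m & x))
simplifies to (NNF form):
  ~m | ~s | ~x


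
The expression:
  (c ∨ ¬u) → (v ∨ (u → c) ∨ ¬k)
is always true.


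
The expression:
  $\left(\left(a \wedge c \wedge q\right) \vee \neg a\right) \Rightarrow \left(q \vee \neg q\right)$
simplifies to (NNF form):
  $\text{True}$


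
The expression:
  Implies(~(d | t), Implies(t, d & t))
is always true.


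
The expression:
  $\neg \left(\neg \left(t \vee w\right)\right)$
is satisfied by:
  {t: True, w: True}
  {t: True, w: False}
  {w: True, t: False}


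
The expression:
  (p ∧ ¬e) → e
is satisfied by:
  {e: True, p: False}
  {p: False, e: False}
  {p: True, e: True}


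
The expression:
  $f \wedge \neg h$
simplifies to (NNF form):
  $f \wedge \neg h$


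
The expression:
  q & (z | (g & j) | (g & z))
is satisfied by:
  {z: True, j: True, g: True, q: True}
  {z: True, j: True, q: True, g: False}
  {z: True, g: True, q: True, j: False}
  {z: True, q: True, g: False, j: False}
  {j: True, g: True, q: True, z: False}


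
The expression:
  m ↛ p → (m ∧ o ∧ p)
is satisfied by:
  {p: True, m: False}
  {m: False, p: False}
  {m: True, p: True}


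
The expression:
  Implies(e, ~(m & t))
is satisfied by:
  {m: False, t: False, e: False}
  {e: True, m: False, t: False}
  {t: True, m: False, e: False}
  {e: True, t: True, m: False}
  {m: True, e: False, t: False}
  {e: True, m: True, t: False}
  {t: True, m: True, e: False}


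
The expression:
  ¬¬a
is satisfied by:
  {a: True}


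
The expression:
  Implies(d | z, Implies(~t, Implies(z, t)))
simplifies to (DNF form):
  t | ~z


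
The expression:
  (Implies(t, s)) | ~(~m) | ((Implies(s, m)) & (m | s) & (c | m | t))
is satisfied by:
  {m: True, s: True, t: False}
  {m: True, s: False, t: False}
  {s: True, m: False, t: False}
  {m: False, s: False, t: False}
  {m: True, t: True, s: True}
  {m: True, t: True, s: False}
  {t: True, s: True, m: False}


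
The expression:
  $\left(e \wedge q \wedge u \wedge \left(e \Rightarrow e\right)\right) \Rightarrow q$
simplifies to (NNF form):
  $\text{True}$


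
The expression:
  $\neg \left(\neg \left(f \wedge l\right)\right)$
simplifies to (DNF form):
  $f \wedge l$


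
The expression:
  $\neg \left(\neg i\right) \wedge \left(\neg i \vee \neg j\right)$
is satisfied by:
  {i: True, j: False}


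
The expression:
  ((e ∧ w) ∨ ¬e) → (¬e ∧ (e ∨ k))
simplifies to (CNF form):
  (e ∨ k) ∧ (e ∨ ¬e) ∧ (k ∨ ¬w) ∧ (¬e ∨ ¬w)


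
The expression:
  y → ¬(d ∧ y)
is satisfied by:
  {d: False, y: False}
  {y: True, d: False}
  {d: True, y: False}


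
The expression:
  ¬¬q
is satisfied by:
  {q: True}


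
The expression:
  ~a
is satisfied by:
  {a: False}


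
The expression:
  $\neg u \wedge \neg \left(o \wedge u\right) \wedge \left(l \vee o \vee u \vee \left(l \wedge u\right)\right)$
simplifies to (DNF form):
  $\left(l \wedge \neg u\right) \vee \left(o \wedge \neg u\right)$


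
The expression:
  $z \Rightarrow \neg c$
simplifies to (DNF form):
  $\neg c \vee \neg z$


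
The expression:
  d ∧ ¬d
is never true.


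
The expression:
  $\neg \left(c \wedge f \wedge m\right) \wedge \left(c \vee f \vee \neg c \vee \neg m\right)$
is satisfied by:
  {c: False, m: False, f: False}
  {f: True, c: False, m: False}
  {m: True, c: False, f: False}
  {f: True, m: True, c: False}
  {c: True, f: False, m: False}
  {f: True, c: True, m: False}
  {m: True, c: True, f: False}


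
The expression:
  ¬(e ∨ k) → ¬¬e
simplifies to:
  e ∨ k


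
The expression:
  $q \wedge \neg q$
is never true.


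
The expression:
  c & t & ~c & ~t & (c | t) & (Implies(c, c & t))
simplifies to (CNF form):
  False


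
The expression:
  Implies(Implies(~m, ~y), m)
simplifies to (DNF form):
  m | y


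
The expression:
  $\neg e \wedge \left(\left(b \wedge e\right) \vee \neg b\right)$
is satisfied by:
  {e: False, b: False}


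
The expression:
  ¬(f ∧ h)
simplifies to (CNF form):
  ¬f ∨ ¬h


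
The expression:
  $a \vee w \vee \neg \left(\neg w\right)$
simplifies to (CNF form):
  $a \vee w$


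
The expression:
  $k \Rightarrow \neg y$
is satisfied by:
  {k: False, y: False}
  {y: True, k: False}
  {k: True, y: False}


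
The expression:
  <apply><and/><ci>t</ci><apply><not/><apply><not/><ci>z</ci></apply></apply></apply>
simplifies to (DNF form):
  <apply><and/><ci>t</ci><ci>z</ci></apply>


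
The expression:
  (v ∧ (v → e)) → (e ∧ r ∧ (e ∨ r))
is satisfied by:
  {r: True, v: False, e: False}
  {v: False, e: False, r: False}
  {r: True, e: True, v: False}
  {e: True, v: False, r: False}
  {r: True, v: True, e: False}
  {v: True, r: False, e: False}
  {r: True, e: True, v: True}


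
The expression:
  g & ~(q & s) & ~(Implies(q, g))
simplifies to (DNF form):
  False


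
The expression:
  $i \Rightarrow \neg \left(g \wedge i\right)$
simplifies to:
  $\neg g \vee \neg i$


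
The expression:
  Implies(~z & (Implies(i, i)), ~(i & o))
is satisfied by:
  {z: True, o: False, i: False}
  {o: False, i: False, z: False}
  {i: True, z: True, o: False}
  {i: True, o: False, z: False}
  {z: True, o: True, i: False}
  {o: True, z: False, i: False}
  {i: True, o: True, z: True}


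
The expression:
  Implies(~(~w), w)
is always true.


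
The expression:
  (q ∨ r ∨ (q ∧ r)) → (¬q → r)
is always true.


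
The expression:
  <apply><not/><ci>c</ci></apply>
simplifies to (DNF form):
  <apply><not/><ci>c</ci></apply>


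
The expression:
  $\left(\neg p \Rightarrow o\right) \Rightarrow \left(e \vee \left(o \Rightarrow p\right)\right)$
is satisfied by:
  {e: True, p: True, o: False}
  {e: True, o: False, p: False}
  {p: True, o: False, e: False}
  {p: False, o: False, e: False}
  {e: True, p: True, o: True}
  {e: True, o: True, p: False}
  {p: True, o: True, e: False}


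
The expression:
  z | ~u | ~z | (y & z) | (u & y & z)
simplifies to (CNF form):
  True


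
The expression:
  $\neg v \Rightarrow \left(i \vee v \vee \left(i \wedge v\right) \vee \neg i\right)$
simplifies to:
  $\text{True}$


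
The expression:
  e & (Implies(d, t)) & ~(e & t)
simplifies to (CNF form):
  e & ~d & ~t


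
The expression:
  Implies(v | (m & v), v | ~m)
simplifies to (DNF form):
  True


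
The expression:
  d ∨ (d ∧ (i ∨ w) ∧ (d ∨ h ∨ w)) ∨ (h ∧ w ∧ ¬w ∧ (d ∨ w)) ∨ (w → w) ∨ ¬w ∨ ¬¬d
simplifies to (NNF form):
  True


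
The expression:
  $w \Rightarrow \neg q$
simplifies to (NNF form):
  $\neg q \vee \neg w$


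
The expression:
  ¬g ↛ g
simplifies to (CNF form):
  True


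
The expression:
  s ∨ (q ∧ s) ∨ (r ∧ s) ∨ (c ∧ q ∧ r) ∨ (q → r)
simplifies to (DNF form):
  r ∨ s ∨ ¬q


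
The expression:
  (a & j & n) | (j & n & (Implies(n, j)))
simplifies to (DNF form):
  j & n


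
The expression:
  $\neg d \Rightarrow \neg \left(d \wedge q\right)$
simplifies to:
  $\text{True}$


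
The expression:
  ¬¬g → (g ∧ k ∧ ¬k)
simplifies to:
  ¬g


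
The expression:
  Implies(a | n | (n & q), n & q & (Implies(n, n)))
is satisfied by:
  {q: True, a: False, n: False}
  {a: False, n: False, q: False}
  {n: True, q: True, a: False}
  {n: True, q: True, a: True}


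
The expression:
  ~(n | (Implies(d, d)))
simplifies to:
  False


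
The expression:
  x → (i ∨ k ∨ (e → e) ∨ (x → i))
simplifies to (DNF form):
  True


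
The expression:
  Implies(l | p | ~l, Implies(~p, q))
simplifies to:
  p | q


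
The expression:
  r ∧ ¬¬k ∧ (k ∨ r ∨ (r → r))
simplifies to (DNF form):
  k ∧ r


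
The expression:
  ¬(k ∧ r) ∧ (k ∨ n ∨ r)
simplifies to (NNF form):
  (k ∧ ¬r) ∨ (n ∧ ¬k) ∨ (r ∧ ¬k)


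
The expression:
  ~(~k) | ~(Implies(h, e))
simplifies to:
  k | (h & ~e)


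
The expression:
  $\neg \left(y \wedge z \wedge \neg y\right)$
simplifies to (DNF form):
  $\text{True}$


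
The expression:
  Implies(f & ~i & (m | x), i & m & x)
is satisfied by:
  {i: True, x: False, m: False, f: False}
  {i: True, m: True, x: False, f: False}
  {i: True, x: True, m: False, f: False}
  {i: True, m: True, x: True, f: False}
  {i: False, x: False, m: False, f: False}
  {m: True, i: False, x: False, f: False}
  {x: True, i: False, m: False, f: False}
  {m: True, x: True, i: False, f: False}
  {f: True, i: True, x: False, m: False}
  {f: True, m: True, i: True, x: False}
  {f: True, i: True, x: True, m: False}
  {f: True, m: True, i: True, x: True}
  {f: True, i: False, x: False, m: False}


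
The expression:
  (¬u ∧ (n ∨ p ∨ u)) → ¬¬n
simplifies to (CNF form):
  n ∨ u ∨ ¬p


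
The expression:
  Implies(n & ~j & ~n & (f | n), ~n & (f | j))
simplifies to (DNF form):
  True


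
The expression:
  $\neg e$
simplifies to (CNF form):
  $\neg e$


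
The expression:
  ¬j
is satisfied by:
  {j: False}


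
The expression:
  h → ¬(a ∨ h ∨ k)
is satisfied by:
  {h: False}


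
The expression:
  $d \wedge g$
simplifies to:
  $d \wedge g$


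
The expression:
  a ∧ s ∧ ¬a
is never true.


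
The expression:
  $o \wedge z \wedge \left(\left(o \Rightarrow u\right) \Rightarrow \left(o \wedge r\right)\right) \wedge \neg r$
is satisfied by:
  {z: True, o: True, u: False, r: False}


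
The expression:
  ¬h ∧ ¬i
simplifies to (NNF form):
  ¬h ∧ ¬i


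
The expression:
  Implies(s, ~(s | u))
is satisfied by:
  {s: False}


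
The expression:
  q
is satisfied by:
  {q: True}


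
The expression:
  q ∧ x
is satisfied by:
  {x: True, q: True}


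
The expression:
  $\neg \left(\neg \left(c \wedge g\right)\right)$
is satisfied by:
  {c: True, g: True}


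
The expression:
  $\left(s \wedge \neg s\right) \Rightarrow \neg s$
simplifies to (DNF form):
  $\text{True}$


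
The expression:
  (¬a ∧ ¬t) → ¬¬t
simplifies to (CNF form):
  a ∨ t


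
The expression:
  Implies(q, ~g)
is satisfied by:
  {g: False, q: False}
  {q: True, g: False}
  {g: True, q: False}


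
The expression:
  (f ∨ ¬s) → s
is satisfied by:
  {s: True}


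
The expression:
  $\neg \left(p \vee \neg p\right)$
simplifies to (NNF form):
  $\text{False}$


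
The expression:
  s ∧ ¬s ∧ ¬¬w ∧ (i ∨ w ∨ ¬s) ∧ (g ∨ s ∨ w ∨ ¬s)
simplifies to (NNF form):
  False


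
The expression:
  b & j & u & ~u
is never true.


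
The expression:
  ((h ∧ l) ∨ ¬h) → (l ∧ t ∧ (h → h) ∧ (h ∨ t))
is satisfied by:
  {t: True, h: True, l: False}
  {h: True, l: False, t: False}
  {l: True, t: True, h: True}
  {l: True, t: True, h: False}


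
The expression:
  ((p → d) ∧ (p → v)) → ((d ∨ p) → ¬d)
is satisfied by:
  {p: True, v: False, d: False}
  {v: False, d: False, p: False}
  {p: True, v: True, d: False}
  {v: True, p: False, d: False}
  {d: True, p: True, v: False}


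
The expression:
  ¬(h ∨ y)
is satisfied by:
  {y: False, h: False}


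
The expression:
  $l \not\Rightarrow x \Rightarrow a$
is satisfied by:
  {a: True, x: True, l: False}
  {a: True, l: False, x: False}
  {x: True, l: False, a: False}
  {x: False, l: False, a: False}
  {a: True, x: True, l: True}
  {a: True, l: True, x: False}
  {x: True, l: True, a: False}


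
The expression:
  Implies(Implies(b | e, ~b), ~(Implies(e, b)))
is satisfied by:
  {b: True, e: True}
  {b: True, e: False}
  {e: True, b: False}


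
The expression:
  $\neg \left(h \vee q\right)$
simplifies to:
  $\neg h \wedge \neg q$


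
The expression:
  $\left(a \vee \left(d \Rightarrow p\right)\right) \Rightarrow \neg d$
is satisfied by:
  {p: False, d: False, a: False}
  {a: True, p: False, d: False}
  {p: True, a: False, d: False}
  {a: True, p: True, d: False}
  {d: True, a: False, p: False}


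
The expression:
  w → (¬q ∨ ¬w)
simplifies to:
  ¬q ∨ ¬w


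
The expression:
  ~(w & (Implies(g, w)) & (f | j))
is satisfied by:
  {f: False, w: False, j: False}
  {j: True, f: False, w: False}
  {f: True, j: False, w: False}
  {j: True, f: True, w: False}
  {w: True, j: False, f: False}


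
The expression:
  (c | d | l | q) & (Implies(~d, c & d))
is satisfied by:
  {d: True}


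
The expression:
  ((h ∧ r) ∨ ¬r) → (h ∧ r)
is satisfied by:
  {r: True}


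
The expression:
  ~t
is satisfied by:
  {t: False}


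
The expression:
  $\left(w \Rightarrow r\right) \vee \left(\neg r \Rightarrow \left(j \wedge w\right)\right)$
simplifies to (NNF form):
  $j \vee r \vee \neg w$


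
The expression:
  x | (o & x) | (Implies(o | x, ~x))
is always true.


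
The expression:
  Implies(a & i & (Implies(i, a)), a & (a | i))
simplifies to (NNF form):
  True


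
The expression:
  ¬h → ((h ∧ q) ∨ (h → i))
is always true.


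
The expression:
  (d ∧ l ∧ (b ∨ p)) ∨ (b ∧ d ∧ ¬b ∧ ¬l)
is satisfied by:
  {d: True, b: True, p: True, l: True}
  {d: True, b: True, l: True, p: False}
  {d: True, p: True, l: True, b: False}


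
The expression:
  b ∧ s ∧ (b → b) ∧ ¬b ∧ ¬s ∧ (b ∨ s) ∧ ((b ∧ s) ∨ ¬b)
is never true.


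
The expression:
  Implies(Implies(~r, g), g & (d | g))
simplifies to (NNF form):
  g | ~r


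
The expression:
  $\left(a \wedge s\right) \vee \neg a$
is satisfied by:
  {s: True, a: False}
  {a: False, s: False}
  {a: True, s: True}


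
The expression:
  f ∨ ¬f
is always true.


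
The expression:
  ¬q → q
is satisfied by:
  {q: True}


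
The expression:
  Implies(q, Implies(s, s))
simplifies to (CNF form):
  True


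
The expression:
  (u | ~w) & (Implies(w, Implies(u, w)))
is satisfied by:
  {u: True, w: False}
  {w: False, u: False}
  {w: True, u: True}


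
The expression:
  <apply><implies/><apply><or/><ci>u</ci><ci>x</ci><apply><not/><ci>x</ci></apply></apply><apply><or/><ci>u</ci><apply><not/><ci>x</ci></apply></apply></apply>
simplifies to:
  <apply><or/><ci>u</ci><apply><not/><ci>x</ci></apply></apply>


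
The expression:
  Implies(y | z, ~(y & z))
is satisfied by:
  {z: False, y: False}
  {y: True, z: False}
  {z: True, y: False}


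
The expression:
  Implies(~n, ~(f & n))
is always true.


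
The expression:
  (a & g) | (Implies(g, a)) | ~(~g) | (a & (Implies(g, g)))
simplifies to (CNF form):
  True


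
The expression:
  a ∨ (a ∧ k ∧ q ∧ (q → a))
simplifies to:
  a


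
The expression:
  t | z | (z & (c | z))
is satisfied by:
  {t: True, z: True}
  {t: True, z: False}
  {z: True, t: False}


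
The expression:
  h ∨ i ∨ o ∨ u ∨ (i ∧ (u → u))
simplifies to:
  h ∨ i ∨ o ∨ u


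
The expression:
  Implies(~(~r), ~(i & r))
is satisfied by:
  {i: False, r: False}
  {r: True, i: False}
  {i: True, r: False}


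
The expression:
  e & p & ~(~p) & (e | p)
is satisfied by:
  {p: True, e: True}


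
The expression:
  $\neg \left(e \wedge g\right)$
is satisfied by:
  {g: False, e: False}
  {e: True, g: False}
  {g: True, e: False}


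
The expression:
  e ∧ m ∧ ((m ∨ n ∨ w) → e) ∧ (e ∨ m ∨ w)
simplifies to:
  e ∧ m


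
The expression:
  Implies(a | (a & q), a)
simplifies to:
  True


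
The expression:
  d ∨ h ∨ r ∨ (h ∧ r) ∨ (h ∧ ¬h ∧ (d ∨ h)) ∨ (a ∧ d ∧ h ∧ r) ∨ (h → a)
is always true.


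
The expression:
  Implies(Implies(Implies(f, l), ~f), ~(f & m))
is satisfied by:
  {l: True, m: False, f: False}
  {m: False, f: False, l: False}
  {f: True, l: True, m: False}
  {f: True, m: False, l: False}
  {l: True, m: True, f: False}
  {m: True, l: False, f: False}
  {f: True, m: True, l: True}


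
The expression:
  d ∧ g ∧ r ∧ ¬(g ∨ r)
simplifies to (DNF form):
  False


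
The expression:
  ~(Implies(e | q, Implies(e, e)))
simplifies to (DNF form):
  False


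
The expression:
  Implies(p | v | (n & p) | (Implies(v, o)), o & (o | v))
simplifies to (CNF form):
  o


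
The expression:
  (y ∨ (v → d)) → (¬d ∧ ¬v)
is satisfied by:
  {d: False, v: False, y: False}
  {y: True, d: False, v: False}
  {v: True, d: False, y: False}


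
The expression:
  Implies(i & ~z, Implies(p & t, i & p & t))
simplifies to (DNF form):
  True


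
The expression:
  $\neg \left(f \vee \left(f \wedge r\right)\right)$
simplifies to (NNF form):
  $\neg f$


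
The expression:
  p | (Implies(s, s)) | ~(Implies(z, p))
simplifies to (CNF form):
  True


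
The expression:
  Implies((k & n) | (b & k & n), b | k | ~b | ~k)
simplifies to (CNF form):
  True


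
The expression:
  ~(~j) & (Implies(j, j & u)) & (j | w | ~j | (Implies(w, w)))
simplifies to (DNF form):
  j & u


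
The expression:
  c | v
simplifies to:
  c | v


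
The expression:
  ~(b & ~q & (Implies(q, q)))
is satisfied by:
  {q: True, b: False}
  {b: False, q: False}
  {b: True, q: True}


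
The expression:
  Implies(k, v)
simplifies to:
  v | ~k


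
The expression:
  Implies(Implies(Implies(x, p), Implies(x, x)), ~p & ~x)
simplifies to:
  ~p & ~x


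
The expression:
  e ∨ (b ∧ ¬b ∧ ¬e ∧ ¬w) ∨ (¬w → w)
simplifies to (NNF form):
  e ∨ w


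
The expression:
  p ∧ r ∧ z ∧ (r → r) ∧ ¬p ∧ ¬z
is never true.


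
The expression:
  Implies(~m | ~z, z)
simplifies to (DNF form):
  z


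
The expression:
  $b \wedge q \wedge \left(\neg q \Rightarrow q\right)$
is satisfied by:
  {b: True, q: True}


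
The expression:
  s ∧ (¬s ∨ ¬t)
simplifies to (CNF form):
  s ∧ ¬t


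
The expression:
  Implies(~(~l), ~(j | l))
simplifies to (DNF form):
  ~l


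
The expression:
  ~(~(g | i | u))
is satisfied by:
  {i: True, g: True, u: True}
  {i: True, g: True, u: False}
  {i: True, u: True, g: False}
  {i: True, u: False, g: False}
  {g: True, u: True, i: False}
  {g: True, u: False, i: False}
  {u: True, g: False, i: False}


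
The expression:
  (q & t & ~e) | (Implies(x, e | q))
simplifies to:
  e | q | ~x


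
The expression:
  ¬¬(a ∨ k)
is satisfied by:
  {a: True, k: True}
  {a: True, k: False}
  {k: True, a: False}


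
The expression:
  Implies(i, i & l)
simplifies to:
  l | ~i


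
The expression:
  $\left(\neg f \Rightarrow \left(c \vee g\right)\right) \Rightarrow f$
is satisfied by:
  {f: True, c: False, g: False}
  {g: True, f: True, c: False}
  {f: True, c: True, g: False}
  {g: True, f: True, c: True}
  {g: False, c: False, f: False}


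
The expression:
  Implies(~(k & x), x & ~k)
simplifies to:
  x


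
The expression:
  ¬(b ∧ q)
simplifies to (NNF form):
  ¬b ∨ ¬q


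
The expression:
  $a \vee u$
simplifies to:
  $a \vee u$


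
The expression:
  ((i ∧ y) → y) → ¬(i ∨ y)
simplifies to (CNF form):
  ¬i ∧ ¬y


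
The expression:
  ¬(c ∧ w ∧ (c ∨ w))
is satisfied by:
  {w: False, c: False}
  {c: True, w: False}
  {w: True, c: False}


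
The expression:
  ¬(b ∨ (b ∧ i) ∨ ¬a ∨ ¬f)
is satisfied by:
  {a: True, f: True, b: False}


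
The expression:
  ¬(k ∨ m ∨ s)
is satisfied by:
  {m: False, k: False, s: False}


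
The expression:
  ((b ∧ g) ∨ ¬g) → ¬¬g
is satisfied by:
  {g: True}


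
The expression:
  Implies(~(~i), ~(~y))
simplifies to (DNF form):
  y | ~i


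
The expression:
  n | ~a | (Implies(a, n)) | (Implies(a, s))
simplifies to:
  n | s | ~a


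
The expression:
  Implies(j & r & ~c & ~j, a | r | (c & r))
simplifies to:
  True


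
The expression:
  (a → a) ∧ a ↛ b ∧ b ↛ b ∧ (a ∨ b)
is never true.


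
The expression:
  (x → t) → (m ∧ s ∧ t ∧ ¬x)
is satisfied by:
  {x: True, m: True, s: True, t: False}
  {x: True, m: True, s: False, t: False}
  {x: True, s: True, m: False, t: False}
  {x: True, s: False, m: False, t: False}
  {t: True, m: True, s: True, x: False}


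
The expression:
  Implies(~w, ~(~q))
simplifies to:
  q | w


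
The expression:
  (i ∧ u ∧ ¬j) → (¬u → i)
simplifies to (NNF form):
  True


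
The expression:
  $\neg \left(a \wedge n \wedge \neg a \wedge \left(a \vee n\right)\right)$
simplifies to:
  $\text{True}$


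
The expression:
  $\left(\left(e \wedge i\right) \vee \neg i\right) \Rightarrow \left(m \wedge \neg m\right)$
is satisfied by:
  {i: True, e: False}


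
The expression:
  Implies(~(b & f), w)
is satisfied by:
  {w: True, f: True, b: True}
  {w: True, f: True, b: False}
  {w: True, b: True, f: False}
  {w: True, b: False, f: False}
  {f: True, b: True, w: False}


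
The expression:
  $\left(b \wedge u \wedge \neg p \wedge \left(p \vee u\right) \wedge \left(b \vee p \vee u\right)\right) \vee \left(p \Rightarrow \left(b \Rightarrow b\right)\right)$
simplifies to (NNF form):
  $\text{True}$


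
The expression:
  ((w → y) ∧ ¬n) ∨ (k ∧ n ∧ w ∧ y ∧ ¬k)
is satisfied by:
  {y: True, n: False, w: False}
  {n: False, w: False, y: False}
  {y: True, w: True, n: False}


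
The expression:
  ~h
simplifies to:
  ~h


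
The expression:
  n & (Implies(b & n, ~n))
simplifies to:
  n & ~b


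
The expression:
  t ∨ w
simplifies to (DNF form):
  t ∨ w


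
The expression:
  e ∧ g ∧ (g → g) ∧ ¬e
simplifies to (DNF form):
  False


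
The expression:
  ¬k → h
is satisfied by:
  {k: True, h: True}
  {k: True, h: False}
  {h: True, k: False}


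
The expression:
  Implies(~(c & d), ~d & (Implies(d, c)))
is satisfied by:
  {c: True, d: False}
  {d: False, c: False}
  {d: True, c: True}


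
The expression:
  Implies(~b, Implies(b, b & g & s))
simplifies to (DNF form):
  True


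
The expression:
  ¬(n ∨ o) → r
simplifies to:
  n ∨ o ∨ r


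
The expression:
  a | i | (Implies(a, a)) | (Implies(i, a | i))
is always true.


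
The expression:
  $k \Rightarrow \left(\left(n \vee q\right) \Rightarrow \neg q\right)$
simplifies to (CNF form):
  $\neg k \vee \neg q$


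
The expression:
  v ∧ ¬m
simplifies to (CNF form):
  v ∧ ¬m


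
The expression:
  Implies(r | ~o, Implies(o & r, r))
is always true.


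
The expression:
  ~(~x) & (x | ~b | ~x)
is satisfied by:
  {x: True}


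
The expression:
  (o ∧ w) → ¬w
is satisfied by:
  {w: False, o: False}
  {o: True, w: False}
  {w: True, o: False}


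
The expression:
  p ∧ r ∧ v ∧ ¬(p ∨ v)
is never true.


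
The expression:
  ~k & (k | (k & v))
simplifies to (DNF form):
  False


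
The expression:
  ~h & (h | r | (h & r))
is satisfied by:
  {r: True, h: False}


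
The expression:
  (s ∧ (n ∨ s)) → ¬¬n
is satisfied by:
  {n: True, s: False}
  {s: False, n: False}
  {s: True, n: True}


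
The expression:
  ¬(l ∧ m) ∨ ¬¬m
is always true.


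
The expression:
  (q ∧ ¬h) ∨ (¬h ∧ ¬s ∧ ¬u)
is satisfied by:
  {q: True, s: False, h: False, u: False}
  {q: True, u: True, s: False, h: False}
  {q: True, s: True, h: False, u: False}
  {q: True, u: True, s: True, h: False}
  {u: False, s: False, h: False, q: False}


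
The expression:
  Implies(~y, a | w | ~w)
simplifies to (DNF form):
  True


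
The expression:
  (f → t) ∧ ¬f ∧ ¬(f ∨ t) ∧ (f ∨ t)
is never true.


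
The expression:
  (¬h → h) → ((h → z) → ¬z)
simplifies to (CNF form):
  ¬h ∨ ¬z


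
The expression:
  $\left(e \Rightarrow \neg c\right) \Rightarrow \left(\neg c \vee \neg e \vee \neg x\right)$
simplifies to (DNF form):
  $\text{True}$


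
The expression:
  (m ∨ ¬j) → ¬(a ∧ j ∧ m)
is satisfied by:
  {m: False, a: False, j: False}
  {j: True, m: False, a: False}
  {a: True, m: False, j: False}
  {j: True, a: True, m: False}
  {m: True, j: False, a: False}
  {j: True, m: True, a: False}
  {a: True, m: True, j: False}


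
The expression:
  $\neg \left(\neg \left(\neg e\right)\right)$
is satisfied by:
  {e: False}


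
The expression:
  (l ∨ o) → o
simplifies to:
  o ∨ ¬l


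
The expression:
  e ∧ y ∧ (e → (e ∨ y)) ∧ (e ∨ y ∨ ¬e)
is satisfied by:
  {e: True, y: True}
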